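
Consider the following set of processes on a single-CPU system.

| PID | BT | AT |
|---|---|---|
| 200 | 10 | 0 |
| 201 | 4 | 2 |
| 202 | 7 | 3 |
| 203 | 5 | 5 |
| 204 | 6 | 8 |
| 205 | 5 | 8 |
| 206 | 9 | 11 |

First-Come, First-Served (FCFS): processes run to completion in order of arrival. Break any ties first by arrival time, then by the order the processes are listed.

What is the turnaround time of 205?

Gantt: | 200 0-10 | 201 10-14 | 202 14-21 | 203 21-26 | 204 26-32 | 205 32-37 | 206 37-46 |
Completion: 200=10  201=14  202=21  203=26  204=32  205=37  206=46
Turnaround(205) = completion − arrival = 37 − 8 = 29

29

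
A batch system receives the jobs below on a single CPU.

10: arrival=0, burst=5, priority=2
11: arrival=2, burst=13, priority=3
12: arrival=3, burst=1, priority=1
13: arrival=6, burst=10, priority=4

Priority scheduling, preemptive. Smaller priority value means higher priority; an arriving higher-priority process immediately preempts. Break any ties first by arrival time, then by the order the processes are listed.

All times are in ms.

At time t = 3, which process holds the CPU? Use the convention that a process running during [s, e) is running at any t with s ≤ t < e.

12

Schedule: | 10 0-3 | 12 3-4 | 10 4-6 | 11 6-19 | 13 19-29 |
Completion: 10=6  11=19  12=4  13=29
Turnaround (C−A): 10=6  11=17  12=1  13=23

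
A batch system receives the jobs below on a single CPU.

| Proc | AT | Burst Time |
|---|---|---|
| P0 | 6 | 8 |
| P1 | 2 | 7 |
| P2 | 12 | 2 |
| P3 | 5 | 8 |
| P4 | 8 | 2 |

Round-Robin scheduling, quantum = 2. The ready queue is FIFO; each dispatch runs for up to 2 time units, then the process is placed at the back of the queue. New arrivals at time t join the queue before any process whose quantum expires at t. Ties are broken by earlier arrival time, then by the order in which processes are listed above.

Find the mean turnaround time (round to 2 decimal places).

15.60

Schedule: | idle 0-2 | P1 2-6 | P3 6-8 | P0 8-10 | P1 10-12 | P4 12-14 | P3 14-16 | P0 16-18 | P2 18-20 | P1 20-21 | P3 21-23 | P0 23-25 | P3 25-27 | P0 27-29 |
Completion: P0=29  P1=21  P2=20  P3=27  P4=14
Turnaround (C−A): P0=23  P1=19  P2=8  P3=22  P4=6
Turnaround times: P0=23, P1=19, P2=8, P3=22, P4=6
Average turnaround = (23+19+8+22+6) / 5 = 78/5 = 15.60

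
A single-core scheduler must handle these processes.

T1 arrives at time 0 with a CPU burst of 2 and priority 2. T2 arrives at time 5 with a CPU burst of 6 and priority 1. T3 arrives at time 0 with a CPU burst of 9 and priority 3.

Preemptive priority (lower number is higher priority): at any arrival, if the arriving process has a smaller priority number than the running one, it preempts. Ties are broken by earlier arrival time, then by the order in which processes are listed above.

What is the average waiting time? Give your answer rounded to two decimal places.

2.67

Schedule: | T1 0-2 | T3 2-5 | T2 5-11 | T3 11-17 |
Completion: T1=2  T2=11  T3=17
Turnaround (C−A): T1=2  T2=6  T3=17
Waiting times: T1=0, T2=0, T3=8
Average waiting = (0+0+8) / 3 = 8/3 = 2.67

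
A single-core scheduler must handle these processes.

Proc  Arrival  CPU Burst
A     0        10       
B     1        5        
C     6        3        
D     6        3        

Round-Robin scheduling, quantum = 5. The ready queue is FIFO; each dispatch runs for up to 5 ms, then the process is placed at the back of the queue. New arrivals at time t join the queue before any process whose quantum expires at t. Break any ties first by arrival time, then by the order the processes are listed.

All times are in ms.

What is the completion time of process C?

Gantt: | A 0-5 | B 5-10 | A 10-15 | C 15-18 | D 18-21 |
Completion: A=15  B=10  C=18  D=21
Turnaround (C−A): A=15  B=9  C=12  D=15

18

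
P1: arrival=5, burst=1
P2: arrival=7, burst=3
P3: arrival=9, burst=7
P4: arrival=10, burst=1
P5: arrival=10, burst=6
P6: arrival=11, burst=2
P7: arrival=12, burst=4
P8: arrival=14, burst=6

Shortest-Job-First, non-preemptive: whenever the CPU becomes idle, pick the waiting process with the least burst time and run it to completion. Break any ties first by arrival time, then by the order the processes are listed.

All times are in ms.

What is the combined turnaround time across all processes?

Gantt: | idle 0-5 | P1 5-6 | idle 6-7 | P2 7-10 | P4 10-11 | P6 11-13 | P7 13-17 | P5 17-23 | P8 23-29 | P3 29-36 |
Completion: P1=6  P2=10  P3=36  P4=11  P5=23  P6=13  P7=17  P8=29
Turnaround (C−A): P1=1  P2=3  P3=27  P4=1  P5=13  P6=2  P7=5  P8=15
Turnaround = completion − arrival: P1=1, P2=3, P3=27, P4=1, P5=13, P6=2, P7=5, P8=15
Total turnaround = 1 + 3 + 27 + 1 + 13 + 2 + 5 + 15 = 67

67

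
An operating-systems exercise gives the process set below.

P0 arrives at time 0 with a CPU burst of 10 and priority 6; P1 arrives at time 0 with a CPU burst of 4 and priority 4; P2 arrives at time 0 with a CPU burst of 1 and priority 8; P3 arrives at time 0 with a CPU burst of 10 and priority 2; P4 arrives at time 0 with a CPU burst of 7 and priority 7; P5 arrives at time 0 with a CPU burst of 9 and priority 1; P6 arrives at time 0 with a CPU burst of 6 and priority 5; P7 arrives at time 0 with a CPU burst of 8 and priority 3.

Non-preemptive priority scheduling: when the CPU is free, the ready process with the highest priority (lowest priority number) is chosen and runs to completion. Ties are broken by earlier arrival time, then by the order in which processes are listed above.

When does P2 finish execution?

Timeline: | P5 0-9 | P3 9-19 | P7 19-27 | P1 27-31 | P6 31-37 | P0 37-47 | P4 47-54 | P2 54-55 |
Completion: P0=47  P1=31  P2=55  P3=19  P4=54  P5=9  P6=37  P7=27

55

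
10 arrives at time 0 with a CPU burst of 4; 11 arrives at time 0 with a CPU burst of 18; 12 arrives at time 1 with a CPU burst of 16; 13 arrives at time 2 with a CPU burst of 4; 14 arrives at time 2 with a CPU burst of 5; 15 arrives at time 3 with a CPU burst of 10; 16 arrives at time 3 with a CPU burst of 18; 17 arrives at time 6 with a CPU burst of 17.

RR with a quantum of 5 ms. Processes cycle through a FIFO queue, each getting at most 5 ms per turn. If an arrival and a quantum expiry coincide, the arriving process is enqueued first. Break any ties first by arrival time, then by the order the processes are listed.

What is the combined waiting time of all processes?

344

Gantt: | 10 0-4 | 11 4-9 | 12 9-14 | 13 14-18 | 14 18-23 | 15 23-28 | 16 28-33 | 17 33-38 | 11 38-43 | 12 43-48 | 15 48-53 | 16 53-58 | 17 58-63 | 11 63-68 | 12 68-73 | 16 73-78 | 17 78-83 | 11 83-86 | 12 86-87 | 16 87-90 | 17 90-92 |
Completion: 10=4  11=86  12=87  13=18  14=23  15=53  16=90  17=92
Turnaround (C−A): 10=4  11=86  12=86  13=16  14=21  15=50  16=87  17=86
Waiting = turnaround − burst: 10=0, 11=68, 12=70, 13=12, 14=16, 15=40, 16=69, 17=69
Total waiting = 0 + 68 + 70 + 12 + 16 + 40 + 69 + 69 = 344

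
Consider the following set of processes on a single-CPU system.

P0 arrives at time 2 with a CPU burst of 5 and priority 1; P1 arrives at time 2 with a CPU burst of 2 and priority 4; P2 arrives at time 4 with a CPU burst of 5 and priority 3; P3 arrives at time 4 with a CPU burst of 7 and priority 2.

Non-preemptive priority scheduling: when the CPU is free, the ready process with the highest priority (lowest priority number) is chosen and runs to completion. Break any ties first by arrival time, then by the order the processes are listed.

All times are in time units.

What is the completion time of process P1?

21

Timeline: | idle 0-2 | P0 2-7 | P3 7-14 | P2 14-19 | P1 19-21 |
Completion: P0=7  P1=21  P2=19  P3=14
Turnaround (C−A): P0=5  P1=19  P2=15  P3=10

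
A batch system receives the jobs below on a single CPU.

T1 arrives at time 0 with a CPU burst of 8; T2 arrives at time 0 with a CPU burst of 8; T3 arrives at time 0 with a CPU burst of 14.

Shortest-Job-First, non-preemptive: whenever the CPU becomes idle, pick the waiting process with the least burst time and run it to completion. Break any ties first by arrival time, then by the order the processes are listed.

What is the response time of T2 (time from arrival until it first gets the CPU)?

Schedule: | T1 0-8 | T2 8-16 | T3 16-30 |
Completion: T1=8  T2=16  T3=30
Turnaround (C−A): T1=8  T2=16  T3=30
Response(T2) = first start − arrival = 8 − 0 = 8

8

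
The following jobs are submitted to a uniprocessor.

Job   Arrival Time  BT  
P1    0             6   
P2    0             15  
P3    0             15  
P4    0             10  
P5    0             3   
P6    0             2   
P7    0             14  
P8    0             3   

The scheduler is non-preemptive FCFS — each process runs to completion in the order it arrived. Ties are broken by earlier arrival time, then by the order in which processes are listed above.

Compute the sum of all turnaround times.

342

Gantt: | P1 0-6 | P2 6-21 | P3 21-36 | P4 36-46 | P5 46-49 | P6 49-51 | P7 51-65 | P8 65-68 |
Completion: P1=6  P2=21  P3=36  P4=46  P5=49  P6=51  P7=65  P8=68
Turnaround (C−A): P1=6  P2=21  P3=36  P4=46  P5=49  P6=51  P7=65  P8=68
Turnaround = completion − arrival: P1=6, P2=21, P3=36, P4=46, P5=49, P6=51, P7=65, P8=68
Total turnaround = 6 + 21 + 36 + 46 + 49 + 51 + 65 + 68 = 342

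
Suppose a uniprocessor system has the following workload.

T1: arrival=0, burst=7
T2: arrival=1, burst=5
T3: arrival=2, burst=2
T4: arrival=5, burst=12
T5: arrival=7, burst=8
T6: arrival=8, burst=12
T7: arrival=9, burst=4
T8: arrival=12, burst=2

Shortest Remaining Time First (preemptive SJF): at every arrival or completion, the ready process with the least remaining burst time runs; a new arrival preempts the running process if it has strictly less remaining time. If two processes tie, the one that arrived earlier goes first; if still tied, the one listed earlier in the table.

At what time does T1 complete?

Timeline: | T1 0-1 | T2 1-2 | T3 2-4 | T2 4-8 | T1 8-9 | T7 9-13 | T8 13-15 | T1 15-20 | T5 20-28 | T4 28-40 | T6 40-52 |
Completion: T1=20  T2=8  T3=4  T4=40  T5=28  T6=52  T7=13  T8=15
Turnaround (C−A): T1=20  T2=7  T3=2  T4=35  T5=21  T6=44  T7=4  T8=3

20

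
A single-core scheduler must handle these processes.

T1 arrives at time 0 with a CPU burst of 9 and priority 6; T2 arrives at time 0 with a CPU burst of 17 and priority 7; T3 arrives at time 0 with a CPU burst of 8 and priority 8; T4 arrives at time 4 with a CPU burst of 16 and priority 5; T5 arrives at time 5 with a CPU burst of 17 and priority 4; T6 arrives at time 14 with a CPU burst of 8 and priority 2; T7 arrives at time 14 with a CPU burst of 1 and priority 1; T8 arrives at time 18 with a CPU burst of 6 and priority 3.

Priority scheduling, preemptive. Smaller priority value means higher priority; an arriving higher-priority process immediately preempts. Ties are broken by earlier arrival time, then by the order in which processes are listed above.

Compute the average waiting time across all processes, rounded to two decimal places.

29.00

Schedule: | T1 0-4 | T4 4-5 | T5 5-14 | T7 14-15 | T6 15-23 | T8 23-29 | T5 29-37 | T4 37-52 | T1 52-57 | T2 57-74 | T3 74-82 |
Completion: T1=57  T2=74  T3=82  T4=52  T5=37  T6=23  T7=15  T8=29
Turnaround (C−A): T1=57  T2=74  T3=82  T4=48  T5=32  T6=9  T7=1  T8=11
Waiting times: T1=48, T2=57, T3=74, T4=32, T5=15, T6=1, T7=0, T8=5
Average waiting = (48+57+74+32+15+1+0+5) / 8 = 232/8 = 29.00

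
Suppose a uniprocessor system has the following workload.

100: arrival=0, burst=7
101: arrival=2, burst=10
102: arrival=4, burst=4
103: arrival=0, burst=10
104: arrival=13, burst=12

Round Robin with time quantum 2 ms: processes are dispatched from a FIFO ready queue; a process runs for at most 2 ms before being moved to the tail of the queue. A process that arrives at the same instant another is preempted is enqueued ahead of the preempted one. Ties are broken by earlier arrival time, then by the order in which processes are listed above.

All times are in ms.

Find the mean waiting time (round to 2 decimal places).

18.80

Timeline: | 100 0-2 | 103 2-4 | 101 4-6 | 100 6-8 | 102 8-10 | 103 10-12 | 101 12-14 | 100 14-16 | 102 16-18 | 103 18-20 | 104 20-22 | 101 22-24 | 100 24-25 | 103 25-27 | 104 27-29 | 101 29-31 | 103 31-33 | 104 33-35 | 101 35-37 | 104 37-43 |
Completion: 100=25  101=37  102=18  103=33  104=43
Waiting times: 100=18, 101=25, 102=10, 103=23, 104=18
Average waiting = (18+25+10+23+18) / 5 = 94/5 = 18.80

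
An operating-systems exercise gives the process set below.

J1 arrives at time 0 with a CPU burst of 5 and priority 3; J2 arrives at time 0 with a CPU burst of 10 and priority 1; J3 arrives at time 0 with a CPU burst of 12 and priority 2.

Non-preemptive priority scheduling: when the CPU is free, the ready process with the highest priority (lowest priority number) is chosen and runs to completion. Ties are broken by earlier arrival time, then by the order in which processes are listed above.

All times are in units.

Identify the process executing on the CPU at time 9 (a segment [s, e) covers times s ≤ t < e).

Gantt: | J2 0-10 | J3 10-22 | J1 22-27 |
Completion: J1=27  J2=10  J3=22

J2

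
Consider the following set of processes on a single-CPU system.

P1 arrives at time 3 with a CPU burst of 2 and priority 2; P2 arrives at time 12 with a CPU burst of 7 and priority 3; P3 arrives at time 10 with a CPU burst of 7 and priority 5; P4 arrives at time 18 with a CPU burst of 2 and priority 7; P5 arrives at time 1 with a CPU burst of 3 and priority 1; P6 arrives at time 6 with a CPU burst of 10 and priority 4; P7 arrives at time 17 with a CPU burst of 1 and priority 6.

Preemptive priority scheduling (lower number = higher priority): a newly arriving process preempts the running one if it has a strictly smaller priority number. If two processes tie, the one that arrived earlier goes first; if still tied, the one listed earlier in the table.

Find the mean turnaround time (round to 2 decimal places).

Timeline: | idle 0-1 | P5 1-4 | P1 4-6 | P6 6-12 | P2 12-19 | P6 19-23 | P3 23-30 | P7 30-31 | P4 31-33 |
Completion: P1=6  P2=19  P3=30  P4=33  P5=4  P6=23  P7=31
Turnaround (C−A): P1=3  P2=7  P3=20  P4=15  P5=3  P6=17  P7=14
Turnaround times: P1=3, P2=7, P3=20, P4=15, P5=3, P6=17, P7=14
Average turnaround = (3+7+20+15+3+17+14) / 7 = 79/7 = 11.29

11.29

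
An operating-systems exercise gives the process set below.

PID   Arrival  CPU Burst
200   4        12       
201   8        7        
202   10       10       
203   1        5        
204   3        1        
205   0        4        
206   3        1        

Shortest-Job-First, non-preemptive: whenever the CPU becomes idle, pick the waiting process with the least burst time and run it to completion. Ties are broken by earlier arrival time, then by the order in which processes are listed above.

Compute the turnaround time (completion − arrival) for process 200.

Schedule: | 205 0-4 | 204 4-5 | 206 5-6 | 203 6-11 | 201 11-18 | 202 18-28 | 200 28-40 |
Completion: 200=40  201=18  202=28  203=11  204=5  205=4  206=6
Turnaround (C−A): 200=36  201=10  202=18  203=10  204=2  205=4  206=3
Turnaround(200) = completion − arrival = 40 − 4 = 36

36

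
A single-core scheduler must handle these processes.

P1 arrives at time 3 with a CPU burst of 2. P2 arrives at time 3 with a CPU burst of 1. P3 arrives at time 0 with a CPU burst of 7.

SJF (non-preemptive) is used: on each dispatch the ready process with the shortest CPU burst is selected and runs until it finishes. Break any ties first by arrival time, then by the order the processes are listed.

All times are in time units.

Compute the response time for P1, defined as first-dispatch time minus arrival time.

Timeline: | P3 0-7 | P2 7-8 | P1 8-10 |
Completion: P1=10  P2=8  P3=7
Turnaround (C−A): P1=7  P2=5  P3=7
Response(P1) = first start − arrival = 8 − 3 = 5

5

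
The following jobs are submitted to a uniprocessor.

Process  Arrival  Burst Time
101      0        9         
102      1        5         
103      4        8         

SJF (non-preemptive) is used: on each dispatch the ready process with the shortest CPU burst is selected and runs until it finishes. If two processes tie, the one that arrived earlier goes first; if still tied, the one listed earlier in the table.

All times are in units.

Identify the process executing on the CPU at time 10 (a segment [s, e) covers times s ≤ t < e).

Gantt: | 101 0-9 | 102 9-14 | 103 14-22 |
Completion: 101=9  102=14  103=22

102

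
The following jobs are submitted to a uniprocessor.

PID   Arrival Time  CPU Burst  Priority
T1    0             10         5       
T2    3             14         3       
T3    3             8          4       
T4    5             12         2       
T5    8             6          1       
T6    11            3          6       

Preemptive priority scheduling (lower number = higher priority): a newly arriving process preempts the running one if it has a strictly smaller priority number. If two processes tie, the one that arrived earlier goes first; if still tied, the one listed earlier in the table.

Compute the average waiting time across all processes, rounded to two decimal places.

22.50

Schedule: | T1 0-3 | T2 3-5 | T4 5-8 | T5 8-14 | T4 14-23 | T2 23-35 | T3 35-43 | T1 43-50 | T6 50-53 |
Completion: T1=50  T2=35  T3=43  T4=23  T5=14  T6=53
Waiting times: T1=40, T2=18, T3=32, T4=6, T5=0, T6=39
Average waiting = (40+18+32+6+0+39) / 6 = 135/6 = 22.50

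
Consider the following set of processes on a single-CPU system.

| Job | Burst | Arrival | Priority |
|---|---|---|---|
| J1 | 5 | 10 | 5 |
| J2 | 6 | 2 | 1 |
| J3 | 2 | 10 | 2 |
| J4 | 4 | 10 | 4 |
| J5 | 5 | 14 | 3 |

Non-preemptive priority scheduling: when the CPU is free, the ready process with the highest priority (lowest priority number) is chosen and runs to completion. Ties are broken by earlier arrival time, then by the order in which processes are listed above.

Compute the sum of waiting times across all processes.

15

Timeline: | idle 0-2 | J2 2-8 | idle 8-10 | J3 10-12 | J4 12-16 | J5 16-21 | J1 21-26 |
Completion: J1=26  J2=8  J3=12  J4=16  J5=21
Waiting = turnaround − burst: J1=11, J2=0, J3=0, J4=2, J5=2
Total waiting = 11 + 0 + 0 + 2 + 2 = 15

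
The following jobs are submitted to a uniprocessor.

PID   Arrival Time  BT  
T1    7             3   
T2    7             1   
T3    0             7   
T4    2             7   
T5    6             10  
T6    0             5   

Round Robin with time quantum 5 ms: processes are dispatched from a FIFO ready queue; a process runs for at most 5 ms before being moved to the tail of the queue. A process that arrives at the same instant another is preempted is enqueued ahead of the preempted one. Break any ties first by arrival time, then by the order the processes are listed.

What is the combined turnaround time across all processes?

117

Timeline: | T3 0-5 | T6 5-10 | T4 10-15 | T3 15-17 | T5 17-22 | T1 22-25 | T2 25-26 | T4 26-28 | T5 28-33 |
Completion: T1=25  T2=26  T3=17  T4=28  T5=33  T6=10
Turnaround = completion − arrival: T1=18, T2=19, T3=17, T4=26, T5=27, T6=10
Total turnaround = 18 + 19 + 17 + 26 + 27 + 10 = 117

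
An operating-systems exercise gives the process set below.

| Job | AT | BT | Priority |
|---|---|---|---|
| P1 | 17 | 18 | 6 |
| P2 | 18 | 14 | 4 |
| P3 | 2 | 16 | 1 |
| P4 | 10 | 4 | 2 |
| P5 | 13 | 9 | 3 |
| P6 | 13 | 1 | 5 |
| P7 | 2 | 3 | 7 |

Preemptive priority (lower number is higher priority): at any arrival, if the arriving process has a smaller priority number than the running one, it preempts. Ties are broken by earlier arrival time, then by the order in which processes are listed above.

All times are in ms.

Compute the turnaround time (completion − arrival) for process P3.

Gantt: | idle 0-2 | P3 2-18 | P4 18-22 | P5 22-31 | P2 31-45 | P6 45-46 | P1 46-64 | P7 64-67 |
Completion: P1=64  P2=45  P3=18  P4=22  P5=31  P6=46  P7=67
Turnaround (C−A): P1=47  P2=27  P3=16  P4=12  P5=18  P6=33  P7=65
Turnaround(P3) = completion − arrival = 18 − 2 = 16

16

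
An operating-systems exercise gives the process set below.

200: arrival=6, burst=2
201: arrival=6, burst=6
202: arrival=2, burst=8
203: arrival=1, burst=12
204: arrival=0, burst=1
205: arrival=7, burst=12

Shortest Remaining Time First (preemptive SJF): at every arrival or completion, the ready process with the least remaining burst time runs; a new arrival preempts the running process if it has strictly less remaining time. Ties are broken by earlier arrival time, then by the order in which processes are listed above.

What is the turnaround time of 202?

Schedule: | 204 0-1 | 203 1-2 | 202 2-6 | 200 6-8 | 202 8-12 | 201 12-18 | 203 18-29 | 205 29-41 |
Completion: 200=8  201=18  202=12  203=29  204=1  205=41
Turnaround (C−A): 200=2  201=12  202=10  203=28  204=1  205=34
Turnaround(202) = completion − arrival = 12 − 2 = 10

10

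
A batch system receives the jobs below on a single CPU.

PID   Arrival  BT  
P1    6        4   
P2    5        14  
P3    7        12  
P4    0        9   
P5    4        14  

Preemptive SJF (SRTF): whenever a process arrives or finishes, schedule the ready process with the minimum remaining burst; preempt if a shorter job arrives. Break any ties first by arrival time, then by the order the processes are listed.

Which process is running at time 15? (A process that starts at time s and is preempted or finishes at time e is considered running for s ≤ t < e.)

P3

Schedule: | P4 0-9 | P1 9-13 | P3 13-25 | P5 25-39 | P2 39-53 |
Completion: P1=13  P2=53  P3=25  P4=9  P5=39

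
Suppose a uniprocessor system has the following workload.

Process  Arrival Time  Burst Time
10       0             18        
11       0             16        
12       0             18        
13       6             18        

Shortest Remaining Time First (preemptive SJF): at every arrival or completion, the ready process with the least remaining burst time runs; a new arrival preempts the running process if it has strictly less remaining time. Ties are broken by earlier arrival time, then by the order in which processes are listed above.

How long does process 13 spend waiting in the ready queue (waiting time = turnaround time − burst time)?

46

Timeline: | 11 0-16 | 10 16-34 | 12 34-52 | 13 52-70 |
Completion: 10=34  11=16  12=52  13=70
Waiting(13) = turnaround − burst = 64 − 18 = 46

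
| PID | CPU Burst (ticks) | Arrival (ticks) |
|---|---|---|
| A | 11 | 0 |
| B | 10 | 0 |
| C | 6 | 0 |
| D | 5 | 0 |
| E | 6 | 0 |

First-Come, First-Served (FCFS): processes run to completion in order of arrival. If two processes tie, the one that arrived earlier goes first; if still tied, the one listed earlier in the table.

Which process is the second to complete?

Timeline: | A 0-11 | B 11-21 | C 21-27 | D 27-32 | E 32-38 |
Completion: A=11  B=21  C=27  D=32  E=38
Turnaround (C−A): A=11  B=21  C=27  D=32  E=38
Finish order: A → B → C → D → E

B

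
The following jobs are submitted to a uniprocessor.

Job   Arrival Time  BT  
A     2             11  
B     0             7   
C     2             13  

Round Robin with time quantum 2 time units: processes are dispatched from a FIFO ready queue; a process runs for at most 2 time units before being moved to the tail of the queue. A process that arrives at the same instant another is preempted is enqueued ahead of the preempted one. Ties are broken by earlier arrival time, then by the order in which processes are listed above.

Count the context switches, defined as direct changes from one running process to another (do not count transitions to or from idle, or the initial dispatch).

15

Gantt: | B 0-2 | A 2-4 | C 4-6 | B 6-8 | A 8-10 | C 10-12 | B 12-14 | A 14-16 | C 16-18 | B 18-19 | A 19-21 | C 21-23 | A 23-25 | C 25-27 | A 27-28 | C 28-31 |
Completion: A=28  B=19  C=31
Turnaround (C−A): A=26  B=19  C=29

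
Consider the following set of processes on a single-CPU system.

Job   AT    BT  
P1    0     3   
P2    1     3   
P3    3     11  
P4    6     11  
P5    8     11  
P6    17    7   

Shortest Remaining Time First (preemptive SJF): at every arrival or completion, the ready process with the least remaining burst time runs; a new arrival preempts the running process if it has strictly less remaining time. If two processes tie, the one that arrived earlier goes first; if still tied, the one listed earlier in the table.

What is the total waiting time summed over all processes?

Schedule: | P1 0-3 | P2 3-6 | P3 6-17 | P6 17-24 | P4 24-35 | P5 35-46 |
Completion: P1=3  P2=6  P3=17  P4=35  P5=46  P6=24
Waiting = turnaround − burst: P1=0, P2=2, P3=3, P4=18, P5=27, P6=0
Total waiting = 0 + 2 + 3 + 18 + 27 + 0 = 50

50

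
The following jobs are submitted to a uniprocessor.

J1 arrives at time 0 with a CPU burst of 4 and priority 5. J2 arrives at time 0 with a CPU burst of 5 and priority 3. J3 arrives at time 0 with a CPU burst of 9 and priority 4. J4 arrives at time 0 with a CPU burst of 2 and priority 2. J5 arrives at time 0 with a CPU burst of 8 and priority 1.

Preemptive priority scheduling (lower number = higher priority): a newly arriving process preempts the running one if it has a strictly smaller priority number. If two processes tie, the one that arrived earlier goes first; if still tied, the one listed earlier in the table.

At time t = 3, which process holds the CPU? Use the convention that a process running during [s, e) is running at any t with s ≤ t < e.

J5

Gantt: | J5 0-8 | J4 8-10 | J2 10-15 | J3 15-24 | J1 24-28 |
Completion: J1=28  J2=15  J3=24  J4=10  J5=8
Turnaround (C−A): J1=28  J2=15  J3=24  J4=10  J5=8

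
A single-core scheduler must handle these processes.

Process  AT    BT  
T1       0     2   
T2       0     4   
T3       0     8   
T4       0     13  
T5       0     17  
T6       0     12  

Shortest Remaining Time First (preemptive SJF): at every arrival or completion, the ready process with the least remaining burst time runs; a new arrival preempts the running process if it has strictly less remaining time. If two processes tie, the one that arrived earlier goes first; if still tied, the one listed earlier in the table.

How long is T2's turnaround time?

6

Schedule: | T1 0-2 | T2 2-6 | T3 6-14 | T6 14-26 | T4 26-39 | T5 39-56 |
Completion: T1=2  T2=6  T3=14  T4=39  T5=56  T6=26
Turnaround (C−A): T1=2  T2=6  T3=14  T4=39  T5=56  T6=26
Turnaround(T2) = completion − arrival = 6 − 0 = 6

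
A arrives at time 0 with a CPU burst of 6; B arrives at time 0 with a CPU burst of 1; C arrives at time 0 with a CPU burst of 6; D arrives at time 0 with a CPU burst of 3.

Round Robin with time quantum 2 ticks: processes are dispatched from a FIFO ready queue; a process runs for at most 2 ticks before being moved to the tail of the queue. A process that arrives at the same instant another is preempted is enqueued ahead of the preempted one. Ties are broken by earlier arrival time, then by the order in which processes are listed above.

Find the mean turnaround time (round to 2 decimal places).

11.25

Schedule: | A 0-2 | B 2-3 | C 3-5 | D 5-7 | A 7-9 | C 9-11 | D 11-12 | A 12-14 | C 14-16 |
Completion: A=14  B=3  C=16  D=12
Turnaround (C−A): A=14  B=3  C=16  D=12
Turnaround times: A=14, B=3, C=16, D=12
Average turnaround = (14+3+16+12) / 4 = 45/4 = 11.25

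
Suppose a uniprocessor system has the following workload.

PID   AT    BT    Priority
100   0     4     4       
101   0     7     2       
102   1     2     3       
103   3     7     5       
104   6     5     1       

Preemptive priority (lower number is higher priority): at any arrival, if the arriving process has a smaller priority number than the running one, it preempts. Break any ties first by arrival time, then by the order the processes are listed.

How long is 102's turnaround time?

Gantt: | 101 0-6 | 104 6-11 | 101 11-12 | 102 12-14 | 100 14-18 | 103 18-25 |
Completion: 100=18  101=12  102=14  103=25  104=11
Turnaround (C−A): 100=18  101=12  102=13  103=22  104=5
Turnaround(102) = completion − arrival = 14 − 1 = 13

13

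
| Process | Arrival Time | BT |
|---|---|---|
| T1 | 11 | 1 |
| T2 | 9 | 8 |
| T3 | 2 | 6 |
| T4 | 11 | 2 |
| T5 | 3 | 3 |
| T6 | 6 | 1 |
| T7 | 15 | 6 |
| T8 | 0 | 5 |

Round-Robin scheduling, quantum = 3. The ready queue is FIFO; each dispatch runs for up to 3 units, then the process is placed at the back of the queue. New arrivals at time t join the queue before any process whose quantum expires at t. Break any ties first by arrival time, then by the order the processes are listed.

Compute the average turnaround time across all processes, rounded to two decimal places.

Gantt: | T8 0-3 | T3 3-6 | T5 6-9 | T8 9-11 | T6 11-12 | T3 12-15 | T2 15-18 | T1 18-19 | T4 19-21 | T7 21-24 | T2 24-27 | T7 27-30 | T2 30-32 |
Completion: T1=19  T2=32  T3=15  T4=21  T5=9  T6=12  T7=30  T8=11
Turnaround times: T1=8, T2=23, T3=13, T4=10, T5=6, T6=6, T7=15, T8=11
Average turnaround = (8+23+13+10+6+6+15+11) / 8 = 92/8 = 11.50

11.50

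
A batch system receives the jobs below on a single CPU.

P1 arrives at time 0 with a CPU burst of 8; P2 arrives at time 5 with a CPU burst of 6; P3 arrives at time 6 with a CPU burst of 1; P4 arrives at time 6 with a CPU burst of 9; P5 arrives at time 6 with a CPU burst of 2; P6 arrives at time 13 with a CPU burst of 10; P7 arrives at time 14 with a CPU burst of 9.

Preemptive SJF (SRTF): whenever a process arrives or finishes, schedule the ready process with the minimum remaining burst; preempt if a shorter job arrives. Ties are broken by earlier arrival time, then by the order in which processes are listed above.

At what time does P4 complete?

26

Gantt: | P1 0-6 | P3 6-7 | P1 7-9 | P5 9-11 | P2 11-17 | P4 17-26 | P7 26-35 | P6 35-45 |
Completion: P1=9  P2=17  P3=7  P4=26  P5=11  P6=45  P7=35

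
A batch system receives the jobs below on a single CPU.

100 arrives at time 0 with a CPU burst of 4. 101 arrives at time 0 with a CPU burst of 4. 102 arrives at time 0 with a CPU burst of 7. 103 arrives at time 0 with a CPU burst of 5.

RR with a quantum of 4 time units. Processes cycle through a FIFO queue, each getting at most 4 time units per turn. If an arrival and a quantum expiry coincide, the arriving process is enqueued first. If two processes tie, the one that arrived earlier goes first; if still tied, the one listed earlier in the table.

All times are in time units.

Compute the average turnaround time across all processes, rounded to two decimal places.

12.75

Timeline: | 100 0-4 | 101 4-8 | 102 8-12 | 103 12-16 | 102 16-19 | 103 19-20 |
Completion: 100=4  101=8  102=19  103=20
Turnaround times: 100=4, 101=8, 102=19, 103=20
Average turnaround = (4+8+19+20) / 4 = 51/4 = 12.75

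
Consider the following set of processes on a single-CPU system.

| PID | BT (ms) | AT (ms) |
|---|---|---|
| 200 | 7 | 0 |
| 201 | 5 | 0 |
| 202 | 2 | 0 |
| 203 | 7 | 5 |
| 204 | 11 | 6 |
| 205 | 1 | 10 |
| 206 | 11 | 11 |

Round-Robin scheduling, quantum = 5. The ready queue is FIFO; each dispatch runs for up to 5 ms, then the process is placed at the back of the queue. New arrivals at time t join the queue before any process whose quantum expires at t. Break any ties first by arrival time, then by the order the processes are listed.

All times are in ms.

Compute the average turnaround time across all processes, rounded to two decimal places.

21.86

Timeline: | 200 0-5 | 201 5-10 | 202 10-12 | 203 12-17 | 200 17-19 | 204 19-24 | 205 24-25 | 206 25-30 | 203 30-32 | 204 32-37 | 206 37-42 | 204 42-43 | 206 43-44 |
Completion: 200=19  201=10  202=12  203=32  204=43  205=25  206=44
Turnaround times: 200=19, 201=10, 202=12, 203=27, 204=37, 205=15, 206=33
Average turnaround = (19+10+12+27+37+15+33) / 7 = 153/7 = 21.86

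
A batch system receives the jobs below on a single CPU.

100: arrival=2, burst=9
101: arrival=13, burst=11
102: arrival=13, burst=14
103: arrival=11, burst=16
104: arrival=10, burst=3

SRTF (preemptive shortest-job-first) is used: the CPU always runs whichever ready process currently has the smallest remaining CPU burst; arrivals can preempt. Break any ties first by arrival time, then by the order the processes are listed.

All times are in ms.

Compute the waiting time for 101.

Schedule: | idle 0-2 | 100 2-11 | 104 11-14 | 101 14-25 | 102 25-39 | 103 39-55 |
Completion: 100=11  101=25  102=39  103=55  104=14
Turnaround (C−A): 100=9  101=12  102=26  103=44  104=4
Waiting(101) = turnaround − burst = 12 − 11 = 1

1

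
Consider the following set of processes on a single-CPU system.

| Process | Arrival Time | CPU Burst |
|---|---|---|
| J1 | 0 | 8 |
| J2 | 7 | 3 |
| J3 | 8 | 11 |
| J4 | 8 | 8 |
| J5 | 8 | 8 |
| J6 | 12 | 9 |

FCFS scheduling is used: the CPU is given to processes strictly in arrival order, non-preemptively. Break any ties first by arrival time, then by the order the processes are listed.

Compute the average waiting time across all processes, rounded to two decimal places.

11.00

Timeline: | J1 0-8 | J2 8-11 | J3 11-22 | J4 22-30 | J5 30-38 | J6 38-47 |
Completion: J1=8  J2=11  J3=22  J4=30  J5=38  J6=47
Turnaround (C−A): J1=8  J2=4  J3=14  J4=22  J5=30  J6=35
Waiting times: J1=0, J2=1, J3=3, J4=14, J5=22, J6=26
Average waiting = (0+1+3+14+22+26) / 6 = 66/6 = 11.00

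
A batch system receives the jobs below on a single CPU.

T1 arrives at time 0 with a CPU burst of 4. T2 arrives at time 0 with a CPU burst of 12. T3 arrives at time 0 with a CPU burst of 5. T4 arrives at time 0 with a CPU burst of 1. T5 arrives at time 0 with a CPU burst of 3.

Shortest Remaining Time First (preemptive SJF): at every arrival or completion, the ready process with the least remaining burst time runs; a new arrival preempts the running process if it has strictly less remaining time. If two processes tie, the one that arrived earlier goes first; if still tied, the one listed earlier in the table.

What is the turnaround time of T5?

Timeline: | T4 0-1 | T5 1-4 | T1 4-8 | T3 8-13 | T2 13-25 |
Completion: T1=8  T2=25  T3=13  T4=1  T5=4
Turnaround(T5) = completion − arrival = 4 − 0 = 4

4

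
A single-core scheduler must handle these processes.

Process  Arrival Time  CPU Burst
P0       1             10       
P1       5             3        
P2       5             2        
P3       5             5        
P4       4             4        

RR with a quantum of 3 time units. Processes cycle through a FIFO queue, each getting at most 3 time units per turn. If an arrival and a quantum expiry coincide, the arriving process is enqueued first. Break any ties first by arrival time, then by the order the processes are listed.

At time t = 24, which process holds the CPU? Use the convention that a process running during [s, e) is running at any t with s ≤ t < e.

Schedule: | idle 0-1 | P0 1-4 | P4 4-7 | P0 7-10 | P1 10-13 | P2 13-15 | P3 15-18 | P4 18-19 | P0 19-22 | P3 22-24 | P0 24-25 |
Completion: P0=25  P1=13  P2=15  P3=24  P4=19
Turnaround (C−A): P0=24  P1=8  P2=10  P3=19  P4=15

P0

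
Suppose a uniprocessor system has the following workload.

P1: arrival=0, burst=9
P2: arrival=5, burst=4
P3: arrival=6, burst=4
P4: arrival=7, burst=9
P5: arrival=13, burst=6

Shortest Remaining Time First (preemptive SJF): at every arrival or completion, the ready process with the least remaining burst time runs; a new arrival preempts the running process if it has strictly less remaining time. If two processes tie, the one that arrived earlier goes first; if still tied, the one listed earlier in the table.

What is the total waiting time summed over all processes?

Timeline: | P1 0-9 | P2 9-13 | P3 13-17 | P5 17-23 | P4 23-32 |
Completion: P1=9  P2=13  P3=17  P4=32  P5=23
Waiting = turnaround − burst: P1=0, P2=4, P3=7, P4=16, P5=4
Total waiting = 0 + 4 + 7 + 16 + 4 = 31

31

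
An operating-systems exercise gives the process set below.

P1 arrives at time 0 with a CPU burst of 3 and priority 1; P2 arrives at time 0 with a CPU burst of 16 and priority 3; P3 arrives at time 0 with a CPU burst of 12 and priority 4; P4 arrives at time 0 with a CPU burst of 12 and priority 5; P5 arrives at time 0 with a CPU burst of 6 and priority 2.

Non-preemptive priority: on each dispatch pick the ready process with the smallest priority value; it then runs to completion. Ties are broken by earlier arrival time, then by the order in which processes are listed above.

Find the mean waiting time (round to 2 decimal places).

Gantt: | P1 0-3 | P5 3-9 | P2 9-25 | P3 25-37 | P4 37-49 |
Completion: P1=3  P2=25  P3=37  P4=49  P5=9
Waiting times: P1=0, P2=9, P3=25, P4=37, P5=3
Average waiting = (0+9+25+37+3) / 5 = 74/5 = 14.80

14.80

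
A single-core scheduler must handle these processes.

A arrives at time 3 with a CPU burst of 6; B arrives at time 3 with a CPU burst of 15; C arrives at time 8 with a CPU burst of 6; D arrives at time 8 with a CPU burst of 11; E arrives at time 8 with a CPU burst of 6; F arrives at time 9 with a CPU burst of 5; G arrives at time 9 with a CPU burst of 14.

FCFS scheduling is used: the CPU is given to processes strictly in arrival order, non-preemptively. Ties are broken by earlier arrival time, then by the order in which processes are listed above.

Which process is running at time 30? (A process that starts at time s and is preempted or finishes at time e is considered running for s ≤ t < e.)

D

Timeline: | idle 0-3 | A 3-9 | B 9-24 | C 24-30 | D 30-41 | E 41-47 | F 47-52 | G 52-66 |
Completion: A=9  B=24  C=30  D=41  E=47  F=52  G=66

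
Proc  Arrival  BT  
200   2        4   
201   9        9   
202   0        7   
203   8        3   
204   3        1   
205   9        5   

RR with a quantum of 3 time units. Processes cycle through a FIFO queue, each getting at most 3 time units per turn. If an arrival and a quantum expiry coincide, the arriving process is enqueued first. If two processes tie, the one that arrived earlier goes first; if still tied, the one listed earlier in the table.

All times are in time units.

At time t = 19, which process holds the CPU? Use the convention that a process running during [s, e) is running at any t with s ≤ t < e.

205

Schedule: | 202 0-3 | 200 3-6 | 204 6-7 | 202 7-10 | 200 10-11 | 203 11-14 | 201 14-17 | 205 17-20 | 202 20-21 | 201 21-24 | 205 24-26 | 201 26-29 |
Completion: 200=11  201=29  202=21  203=14  204=7  205=26
Turnaround (C−A): 200=9  201=20  202=21  203=6  204=4  205=17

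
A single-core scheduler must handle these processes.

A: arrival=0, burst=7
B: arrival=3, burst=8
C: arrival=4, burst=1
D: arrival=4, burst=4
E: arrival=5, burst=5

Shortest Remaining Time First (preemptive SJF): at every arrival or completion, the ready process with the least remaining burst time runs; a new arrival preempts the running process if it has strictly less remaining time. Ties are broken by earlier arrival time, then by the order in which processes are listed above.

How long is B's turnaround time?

Timeline: | A 0-4 | C 4-5 | A 5-8 | D 8-12 | E 12-17 | B 17-25 |
Completion: A=8  B=25  C=5  D=12  E=17
Turnaround (C−A): A=8  B=22  C=1  D=8  E=12
Turnaround(B) = completion − arrival = 25 − 3 = 22

22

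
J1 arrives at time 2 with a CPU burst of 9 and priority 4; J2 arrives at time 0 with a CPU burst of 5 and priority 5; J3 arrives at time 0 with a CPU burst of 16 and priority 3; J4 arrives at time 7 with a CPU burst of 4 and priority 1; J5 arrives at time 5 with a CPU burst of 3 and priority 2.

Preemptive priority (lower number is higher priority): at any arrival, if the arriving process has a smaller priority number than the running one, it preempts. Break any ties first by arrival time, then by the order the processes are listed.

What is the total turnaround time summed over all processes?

101

Schedule: | J3 0-5 | J5 5-7 | J4 7-11 | J5 11-12 | J3 12-23 | J1 23-32 | J2 32-37 |
Completion: J1=32  J2=37  J3=23  J4=11  J5=12
Turnaround = completion − arrival: J1=30, J2=37, J3=23, J4=4, J5=7
Total turnaround = 30 + 37 + 23 + 4 + 7 = 101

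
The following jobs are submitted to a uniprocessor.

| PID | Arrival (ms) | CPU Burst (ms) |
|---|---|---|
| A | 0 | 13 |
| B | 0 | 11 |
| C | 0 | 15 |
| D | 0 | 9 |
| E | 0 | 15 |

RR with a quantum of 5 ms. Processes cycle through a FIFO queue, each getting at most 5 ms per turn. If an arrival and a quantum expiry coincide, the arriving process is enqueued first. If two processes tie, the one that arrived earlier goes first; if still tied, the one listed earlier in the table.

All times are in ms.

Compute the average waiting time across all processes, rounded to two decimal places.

41.40

Timeline: | A 0-5 | B 5-10 | C 10-15 | D 15-20 | E 20-25 | A 25-30 | B 30-35 | C 35-40 | D 40-44 | E 44-49 | A 49-52 | B 52-53 | C 53-58 | E 58-63 |
Completion: A=52  B=53  C=58  D=44  E=63
Turnaround (C−A): A=52  B=53  C=58  D=44  E=63
Waiting times: A=39, B=42, C=43, D=35, E=48
Average waiting = (39+42+43+35+48) / 5 = 207/5 = 41.40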